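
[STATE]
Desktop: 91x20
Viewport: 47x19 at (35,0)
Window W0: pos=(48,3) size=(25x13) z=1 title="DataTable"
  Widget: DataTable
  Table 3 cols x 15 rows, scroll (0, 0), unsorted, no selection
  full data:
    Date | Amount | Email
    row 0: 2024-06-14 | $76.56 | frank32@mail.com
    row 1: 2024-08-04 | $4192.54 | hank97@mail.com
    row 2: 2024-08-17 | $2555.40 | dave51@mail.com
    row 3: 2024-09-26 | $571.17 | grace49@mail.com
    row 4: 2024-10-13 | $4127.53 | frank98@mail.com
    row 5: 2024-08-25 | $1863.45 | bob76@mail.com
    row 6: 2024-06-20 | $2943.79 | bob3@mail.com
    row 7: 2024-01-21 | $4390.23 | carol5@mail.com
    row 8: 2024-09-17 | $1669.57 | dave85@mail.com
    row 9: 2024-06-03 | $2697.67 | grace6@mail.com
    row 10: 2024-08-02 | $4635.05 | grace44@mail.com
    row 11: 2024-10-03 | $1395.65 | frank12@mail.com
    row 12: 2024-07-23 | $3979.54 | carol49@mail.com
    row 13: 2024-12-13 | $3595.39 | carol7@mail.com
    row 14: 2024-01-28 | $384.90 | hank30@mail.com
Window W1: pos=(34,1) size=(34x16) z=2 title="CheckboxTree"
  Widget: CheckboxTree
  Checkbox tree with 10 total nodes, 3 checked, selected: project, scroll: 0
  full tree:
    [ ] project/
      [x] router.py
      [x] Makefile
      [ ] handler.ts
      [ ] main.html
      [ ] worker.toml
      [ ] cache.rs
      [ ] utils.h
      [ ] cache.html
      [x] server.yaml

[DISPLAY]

                                               
━━━━━━━━━━━━━━━━━━━━━━━━━━━━━━━━┓              
 CheckboxTree                   ┃              
────────────────────────────────┨━━━━┓         
>[-] project/                   ┃    ┃         
   [x] router.py                ┃────┨         
   [x] Makefile                 ┃│Ema┃         
   [ ] handler.ts               ┃┼───┃         
   [ ] main.html                ┃│fra┃         
   [ ] worker.toml              ┃│han┃         
   [ ] cache.rs                 ┃│dav┃         
   [ ] utils.h                  ┃│gra┃         
   [ ] cache.html               ┃│fra┃         
   [x] server.yaml              ┃│bob┃         
                                ┃│bob┃         
                                ┃━━━━┛         
━━━━━━━━━━━━━━━━━━━━━━━━━━━━━━━━┛              
                                               
                                               


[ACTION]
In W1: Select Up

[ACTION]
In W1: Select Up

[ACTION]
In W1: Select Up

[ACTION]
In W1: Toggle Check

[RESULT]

                                               
━━━━━━━━━━━━━━━━━━━━━━━━━━━━━━━━┓              
 CheckboxTree                   ┃              
────────────────────────────────┨━━━━┓         
>[x] project/                   ┃    ┃         
   [x] router.py                ┃────┨         
   [x] Makefile                 ┃│Ema┃         
   [x] handler.ts               ┃┼───┃         
   [x] main.html                ┃│fra┃         
   [x] worker.toml              ┃│han┃         
   [x] cache.rs                 ┃│dav┃         
   [x] utils.h                  ┃│gra┃         
   [x] cache.html               ┃│fra┃         
   [x] server.yaml              ┃│bob┃         
                                ┃│bob┃         
                                ┃━━━━┛         
━━━━━━━━━━━━━━━━━━━━━━━━━━━━━━━━┛              
                                               
                                               


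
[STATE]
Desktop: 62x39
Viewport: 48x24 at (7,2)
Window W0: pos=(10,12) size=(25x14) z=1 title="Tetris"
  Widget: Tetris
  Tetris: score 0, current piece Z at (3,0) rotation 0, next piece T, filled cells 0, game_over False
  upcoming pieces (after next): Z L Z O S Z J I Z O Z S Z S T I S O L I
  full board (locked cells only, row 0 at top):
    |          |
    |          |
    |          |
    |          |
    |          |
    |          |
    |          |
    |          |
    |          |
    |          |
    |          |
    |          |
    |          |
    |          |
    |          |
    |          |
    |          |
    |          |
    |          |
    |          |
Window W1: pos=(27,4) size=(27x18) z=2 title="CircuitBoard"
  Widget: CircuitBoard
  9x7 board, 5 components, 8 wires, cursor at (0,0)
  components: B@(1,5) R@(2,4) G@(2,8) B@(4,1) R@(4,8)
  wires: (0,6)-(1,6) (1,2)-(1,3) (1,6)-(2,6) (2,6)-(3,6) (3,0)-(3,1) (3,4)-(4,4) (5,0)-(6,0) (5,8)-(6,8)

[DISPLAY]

                                                
                                                
                    ┏━━━━━━━━━━━━━━━━━━━━━━━━━┓ 
                    ┃ CircuitBoard            ┃ 
                    ┠─────────────────────────┨ 
                    ┃   0 1 2 3 4 5 6 7 8     ┃ 
                    ┃0  [.]                   ┃ 
                    ┃                         ┃ 
                    ┃1           · ─ ·       B┃ 
                    ┃                         ┃ 
   ┏━━━━━━━━━━━━━━━━┃2                   R    ┃ 
   ┃ Tetris         ┃                         ┃ 
   ┠────────────────┃3   · ─ ·           ·    ┃ 
   ┃          │Next:┃                    │    ┃ 
   ┃          │ ▒   ┃4       B           ·    ┃ 
   ┃          │▒▒▒  ┃                         ┃ 
   ┃          │     ┃5   ·                    ┃ 
   ┃          │     ┃    │                    ┃ 
   ┃          │     ┃6   ·                    ┃ 
   ┃          │Score┗━━━━━━━━━━━━━━━━━━━━━━━━━┛ 
   ┃          │0           ┃                    
   ┃          │            ┃                    
   ┃          │            ┃                    
   ┗━━━━━━━━━━━━━━━━━━━━━━━┛                    


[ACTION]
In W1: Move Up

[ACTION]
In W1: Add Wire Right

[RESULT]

                                                
                                                
                    ┏━━━━━━━━━━━━━━━━━━━━━━━━━┓ 
                    ┃ CircuitBoard            ┃ 
                    ┠─────────────────────────┨ 
                    ┃   0 1 2 3 4 5 6 7 8     ┃ 
                    ┃0  [.]─ ·                ┃ 
                    ┃                         ┃ 
                    ┃1           · ─ ·       B┃ 
                    ┃                         ┃ 
   ┏━━━━━━━━━━━━━━━━┃2                   R    ┃ 
   ┃ Tetris         ┃                         ┃ 
   ┠────────────────┃3   · ─ ·           ·    ┃ 
   ┃          │Next:┃                    │    ┃ 
   ┃          │ ▒   ┃4       B           ·    ┃ 
   ┃          │▒▒▒  ┃                         ┃ 
   ┃          │     ┃5   ·                    ┃ 
   ┃          │     ┃    │                    ┃ 
   ┃          │     ┃6   ·                    ┃ 
   ┃          │Score┗━━━━━━━━━━━━━━━━━━━━━━━━━┛ 
   ┃          │0           ┃                    
   ┃          │            ┃                    
   ┃          │            ┃                    
   ┗━━━━━━━━━━━━━━━━━━━━━━━┛                    


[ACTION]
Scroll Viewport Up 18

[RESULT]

                                                
                                                
                                                
                                                
                    ┏━━━━━━━━━━━━━━━━━━━━━━━━━┓ 
                    ┃ CircuitBoard            ┃ 
                    ┠─────────────────────────┨ 
                    ┃   0 1 2 3 4 5 6 7 8     ┃ 
                    ┃0  [.]─ ·                ┃ 
                    ┃                         ┃ 
                    ┃1           · ─ ·       B┃ 
                    ┃                         ┃ 
   ┏━━━━━━━━━━━━━━━━┃2                   R    ┃ 
   ┃ Tetris         ┃                         ┃ 
   ┠────────────────┃3   · ─ ·           ·    ┃ 
   ┃          │Next:┃                    │    ┃ 
   ┃          │ ▒   ┃4       B           ·    ┃ 
   ┃          │▒▒▒  ┃                         ┃ 
   ┃          │     ┃5   ·                    ┃ 
   ┃          │     ┃    │                    ┃ 
   ┃          │     ┃6   ·                    ┃ 
   ┃          │Score┗━━━━━━━━━━━━━━━━━━━━━━━━━┛ 
   ┃          │0           ┃                    
   ┃          │            ┃                    


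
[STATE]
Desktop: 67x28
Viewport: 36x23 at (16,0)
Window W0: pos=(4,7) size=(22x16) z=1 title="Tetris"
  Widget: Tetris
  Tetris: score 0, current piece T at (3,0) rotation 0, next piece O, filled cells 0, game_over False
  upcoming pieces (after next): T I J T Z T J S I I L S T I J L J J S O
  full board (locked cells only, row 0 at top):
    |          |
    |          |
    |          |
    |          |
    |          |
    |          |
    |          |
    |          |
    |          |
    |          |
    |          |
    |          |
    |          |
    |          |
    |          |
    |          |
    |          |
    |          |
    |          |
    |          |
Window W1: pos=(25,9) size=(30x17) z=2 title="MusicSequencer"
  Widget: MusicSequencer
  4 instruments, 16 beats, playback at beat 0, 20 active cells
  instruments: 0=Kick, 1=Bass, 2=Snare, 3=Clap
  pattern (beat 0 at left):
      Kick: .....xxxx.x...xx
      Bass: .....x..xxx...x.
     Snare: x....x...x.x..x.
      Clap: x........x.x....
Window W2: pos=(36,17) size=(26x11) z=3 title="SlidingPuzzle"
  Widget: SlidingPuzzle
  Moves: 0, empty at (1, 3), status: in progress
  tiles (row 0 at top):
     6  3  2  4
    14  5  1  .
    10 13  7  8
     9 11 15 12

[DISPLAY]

                                    
                                    
                                    
                                    
                                    
                                    
                                    
━━━━━━━━━┓                          
         ┃                          
─────────┏━━━━━━━━━━━━━━━━━━━━━━━━━━
Next:    ┃ MusicSequencer           
▓▓       ┠──────────────────────────
▓▓       ┃      ▼123456789012345    
         ┃  Kick·····████·█···██    
         ┃  Bass·····█··███···█·    
         ┃ Snare█····█···█·█··█·    
Score:   ┃  Clap█········█·█····    
0        ┃          ┏━━━━━━━━━━━━━━━
         ┃          ┃ SlidingPuzzle 
         ┃          ┠───────────────
         ┃          ┃┌────┬────┬────
         ┃          ┃│  6 │  3 │  2 
━━━━━━━━━┃          ┃├────┼────┼────


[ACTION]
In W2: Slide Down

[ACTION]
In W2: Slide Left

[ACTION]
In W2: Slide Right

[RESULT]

                                    
                                    
                                    
                                    
                                    
                                    
                                    
━━━━━━━━━┓                          
         ┃                          
─────────┏━━━━━━━━━━━━━━━━━━━━━━━━━━
Next:    ┃ MusicSequencer           
▓▓       ┠──────────────────────────
▓▓       ┃      ▼123456789012345    
         ┃  Kick·····████·█···██    
         ┃  Bass·····█··███···█·    
         ┃ Snare█····█···█·█··█·    
Score:   ┃  Clap█········█·█····    
0        ┃          ┏━━━━━━━━━━━━━━━
         ┃          ┃ SlidingPuzzle 
         ┃          ┠───────────────
         ┃          ┃┌────┬────┬────
         ┃          ┃│  6 │  3 │    
━━━━━━━━━┃          ┃├────┼────┼────


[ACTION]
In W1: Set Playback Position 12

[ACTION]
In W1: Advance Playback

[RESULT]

                                    
                                    
                                    
                                    
                                    
                                    
                                    
━━━━━━━━━┓                          
         ┃                          
─────────┏━━━━━━━━━━━━━━━━━━━━━━━━━━
Next:    ┃ MusicSequencer           
▓▓       ┠──────────────────────────
▓▓       ┃      0123456789012▼45    
         ┃  Kick·····████·█···██    
         ┃  Bass·····█··███···█·    
         ┃ Snare█····█···█·█··█·    
Score:   ┃  Clap█········█·█····    
0        ┃          ┏━━━━━━━━━━━━━━━
         ┃          ┃ SlidingPuzzle 
         ┃          ┠───────────────
         ┃          ┃┌────┬────┬────
         ┃          ┃│  6 │  3 │    
━━━━━━━━━┃          ┃├────┼────┼────


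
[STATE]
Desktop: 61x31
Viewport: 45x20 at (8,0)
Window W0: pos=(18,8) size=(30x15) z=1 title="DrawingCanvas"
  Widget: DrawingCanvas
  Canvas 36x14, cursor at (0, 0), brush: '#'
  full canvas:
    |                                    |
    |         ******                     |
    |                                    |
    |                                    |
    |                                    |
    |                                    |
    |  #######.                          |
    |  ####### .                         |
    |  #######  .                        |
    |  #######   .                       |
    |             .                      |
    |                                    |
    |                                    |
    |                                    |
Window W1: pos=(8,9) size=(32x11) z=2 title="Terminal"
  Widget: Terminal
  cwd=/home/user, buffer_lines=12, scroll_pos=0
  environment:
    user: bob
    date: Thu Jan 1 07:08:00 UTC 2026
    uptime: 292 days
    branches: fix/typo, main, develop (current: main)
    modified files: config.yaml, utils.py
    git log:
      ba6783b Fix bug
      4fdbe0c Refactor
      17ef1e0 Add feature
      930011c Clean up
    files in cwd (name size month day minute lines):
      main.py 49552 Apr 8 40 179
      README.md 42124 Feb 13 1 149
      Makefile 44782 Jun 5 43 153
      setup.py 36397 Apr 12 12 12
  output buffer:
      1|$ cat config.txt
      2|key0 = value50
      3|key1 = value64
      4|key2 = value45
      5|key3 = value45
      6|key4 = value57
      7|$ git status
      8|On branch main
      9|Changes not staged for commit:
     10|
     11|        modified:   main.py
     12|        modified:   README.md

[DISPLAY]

                                             
                                             
                                             
                                             
                                             
                                             
                                             
                                             
          ┏━━━━━━━━━━━━━━━━━━━━━━━━━━━━┓     
┏━━━━━━━━━━━━━━━━━━━━━━━━━━━━━━┓       ┃     
┃ Terminal                     ┃───────┨     
┠──────────────────────────────┨       ┃     
┃$ cat config.txt              ┃       ┃     
┃key0 = value50                ┃       ┃     
┃key1 = value64                ┃       ┃     
┃key2 = value45                ┃       ┃     
┃key3 = value45                ┃       ┃     
┃key4 = value57                ┃       ┃     
┃$ git status                  ┃       ┃     
┗━━━━━━━━━━━━━━━━━━━━━━━━━━━━━━┛       ┃     


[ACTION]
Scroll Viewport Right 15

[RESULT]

                                             
                                             
                                             
                                             
                                             
                                             
                                             
                                             
  ┏━━━━━━━━━━━━━━━━━━━━━━━━━━━━┓             
━━━━━━━━━━━━━━━━━━━━━━━┓       ┃             
al                     ┃───────┨             
───────────────────────┨       ┃             
onfig.txt              ┃       ┃             
value50                ┃       ┃             
value64                ┃       ┃             
value45                ┃       ┃             
value45                ┃       ┃             
value57                ┃       ┃             
tatus                  ┃       ┃             
━━━━━━━━━━━━━━━━━━━━━━━┛       ┃             


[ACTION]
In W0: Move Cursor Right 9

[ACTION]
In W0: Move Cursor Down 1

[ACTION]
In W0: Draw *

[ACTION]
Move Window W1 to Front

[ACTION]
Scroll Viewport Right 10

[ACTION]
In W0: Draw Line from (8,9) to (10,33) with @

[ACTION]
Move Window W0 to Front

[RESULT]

                                             
                                             
                                             
                                             
                                             
                                             
                                             
                                             
  ┏━━━━━━━━━━━━━━━━━━━━━━━━━━━━┓             
━━┃ DrawingCanvas              ┃             
al┠────────────────────────────┨             
──┃                            ┃             
on┃         ******             ┃             
va┃                            ┃             
va┃                            ┃             
va┃                            ┃             
va┃                            ┃             
va┃  #######.                  ┃             
ta┃  ####### .                 ┃             
━━┃  #######@@@@@@@            ┃             


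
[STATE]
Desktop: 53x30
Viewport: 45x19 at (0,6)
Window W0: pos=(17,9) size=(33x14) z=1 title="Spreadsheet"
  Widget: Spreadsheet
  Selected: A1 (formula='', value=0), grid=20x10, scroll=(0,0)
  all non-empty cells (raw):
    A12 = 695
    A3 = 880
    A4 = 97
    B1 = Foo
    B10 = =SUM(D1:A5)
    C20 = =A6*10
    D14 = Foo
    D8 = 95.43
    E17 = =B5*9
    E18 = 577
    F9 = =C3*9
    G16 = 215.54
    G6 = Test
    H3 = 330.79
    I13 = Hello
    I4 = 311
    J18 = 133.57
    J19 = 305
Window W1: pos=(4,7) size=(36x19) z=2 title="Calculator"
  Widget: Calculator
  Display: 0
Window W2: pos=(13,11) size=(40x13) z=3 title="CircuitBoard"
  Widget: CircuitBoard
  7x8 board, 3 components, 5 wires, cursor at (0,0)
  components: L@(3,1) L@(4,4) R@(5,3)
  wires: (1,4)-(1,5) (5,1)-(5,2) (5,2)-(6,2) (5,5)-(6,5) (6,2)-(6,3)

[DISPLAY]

                                             
    ┏━━━━━━━━━━━━━━━━━━━━━━━━━━━━━━━━━━┓     
    ┃ Calculator                       ┃     
    ┠──────────────────────────────────┨━━━━━
    ┃                                 0┃     
    ┃┌───┬───┏━━━━━━━━━━━━━━━━━━━━━━━━━━━━━━━
    ┃│ 7 │ 8 ┃ CircuitBoard                  
    ┃├───┼───┠───────────────────────────────
    ┃│ 4 │ 5 ┃   0 1 2 3 4 5 6               
    ┃├───┼───┃0  [.]                         
    ┃│ 1 │ 2 ┃                               
    ┃├───┼───┃1                   · ─ ·      
    ┃│ 0 │ . ┃                               
    ┃├───┼───┃2                              
    ┃│ C │ MC┃                               
    ┃└───┴───┃3       L                      
    ┃        ┃                               
    ┃        ┗━━━━━━━━━━━━━━━━━━━━━━━━━━━━━━━
    ┃                                  ┃     


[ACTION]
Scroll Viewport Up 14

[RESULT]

                                             
                                             
                                             
                                             
                                             
                                             
                                             
    ┏━━━━━━━━━━━━━━━━━━━━━━━━━━━━━━━━━━┓     
    ┃ Calculator                       ┃     
    ┠──────────────────────────────────┨━━━━━
    ┃                                 0┃     
    ┃┌───┬───┏━━━━━━━━━━━━━━━━━━━━━━━━━━━━━━━
    ┃│ 7 │ 8 ┃ CircuitBoard                  
    ┃├───┼───┠───────────────────────────────
    ┃│ 4 │ 5 ┃   0 1 2 3 4 5 6               
    ┃├───┼───┃0  [.]                         
    ┃│ 1 │ 2 ┃                               
    ┃├───┼───┃1                   · ─ ·      
    ┃│ 0 │ . ┃                               


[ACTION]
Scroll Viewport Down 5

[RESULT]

                                             
                                             
    ┏━━━━━━━━━━━━━━━━━━━━━━━━━━━━━━━━━━┓     
    ┃ Calculator                       ┃     
    ┠──────────────────────────────────┨━━━━━
    ┃                                 0┃     
    ┃┌───┬───┏━━━━━━━━━━━━━━━━━━━━━━━━━━━━━━━
    ┃│ 7 │ 8 ┃ CircuitBoard                  
    ┃├───┼───┠───────────────────────────────
    ┃│ 4 │ 5 ┃   0 1 2 3 4 5 6               
    ┃├───┼───┃0  [.]                         
    ┃│ 1 │ 2 ┃                               
    ┃├───┼───┃1                   · ─ ·      
    ┃│ 0 │ . ┃                               
    ┃├───┼───┃2                              
    ┃│ C │ MC┃                               
    ┃└───┴───┃3       L                      
    ┃        ┃                               
    ┃        ┗━━━━━━━━━━━━━━━━━━━━━━━━━━━━━━━


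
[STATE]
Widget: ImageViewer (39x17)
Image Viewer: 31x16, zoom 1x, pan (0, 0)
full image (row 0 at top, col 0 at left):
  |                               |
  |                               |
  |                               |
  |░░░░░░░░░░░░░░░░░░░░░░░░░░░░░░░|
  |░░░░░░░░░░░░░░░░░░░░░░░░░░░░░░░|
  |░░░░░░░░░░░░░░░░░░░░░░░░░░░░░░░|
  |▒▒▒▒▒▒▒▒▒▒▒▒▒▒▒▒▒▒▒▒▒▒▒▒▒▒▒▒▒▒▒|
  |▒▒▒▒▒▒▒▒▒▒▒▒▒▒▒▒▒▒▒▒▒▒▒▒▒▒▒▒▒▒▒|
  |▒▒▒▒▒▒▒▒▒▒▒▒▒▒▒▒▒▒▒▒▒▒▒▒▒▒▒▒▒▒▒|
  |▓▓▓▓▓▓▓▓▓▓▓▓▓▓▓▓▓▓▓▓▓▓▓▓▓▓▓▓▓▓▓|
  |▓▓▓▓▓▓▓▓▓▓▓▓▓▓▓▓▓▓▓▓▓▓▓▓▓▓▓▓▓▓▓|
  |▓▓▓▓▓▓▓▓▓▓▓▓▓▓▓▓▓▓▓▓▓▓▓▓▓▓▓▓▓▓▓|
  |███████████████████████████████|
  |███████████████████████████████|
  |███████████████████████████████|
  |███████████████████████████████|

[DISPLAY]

                                       
                                       
                                       
░░░░░░░░░░░░░░░░░░░░░░░░░░░░░░░        
░░░░░░░░░░░░░░░░░░░░░░░░░░░░░░░        
░░░░░░░░░░░░░░░░░░░░░░░░░░░░░░░        
▒▒▒▒▒▒▒▒▒▒▒▒▒▒▒▒▒▒▒▒▒▒▒▒▒▒▒▒▒▒▒        
▒▒▒▒▒▒▒▒▒▒▒▒▒▒▒▒▒▒▒▒▒▒▒▒▒▒▒▒▒▒▒        
▒▒▒▒▒▒▒▒▒▒▒▒▒▒▒▒▒▒▒▒▒▒▒▒▒▒▒▒▒▒▒        
▓▓▓▓▓▓▓▓▓▓▓▓▓▓▓▓▓▓▓▓▓▓▓▓▓▓▓▓▓▓▓        
▓▓▓▓▓▓▓▓▓▓▓▓▓▓▓▓▓▓▓▓▓▓▓▓▓▓▓▓▓▓▓        
▓▓▓▓▓▓▓▓▓▓▓▓▓▓▓▓▓▓▓▓▓▓▓▓▓▓▓▓▓▓▓        
███████████████████████████████        
███████████████████████████████        
███████████████████████████████        
███████████████████████████████        
                                       


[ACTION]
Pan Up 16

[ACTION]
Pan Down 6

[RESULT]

▒▒▒▒▒▒▒▒▒▒▒▒▒▒▒▒▒▒▒▒▒▒▒▒▒▒▒▒▒▒▒        
▒▒▒▒▒▒▒▒▒▒▒▒▒▒▒▒▒▒▒▒▒▒▒▒▒▒▒▒▒▒▒        
▒▒▒▒▒▒▒▒▒▒▒▒▒▒▒▒▒▒▒▒▒▒▒▒▒▒▒▒▒▒▒        
▓▓▓▓▓▓▓▓▓▓▓▓▓▓▓▓▓▓▓▓▓▓▓▓▓▓▓▓▓▓▓        
▓▓▓▓▓▓▓▓▓▓▓▓▓▓▓▓▓▓▓▓▓▓▓▓▓▓▓▓▓▓▓        
▓▓▓▓▓▓▓▓▓▓▓▓▓▓▓▓▓▓▓▓▓▓▓▓▓▓▓▓▓▓▓        
███████████████████████████████        
███████████████████████████████        
███████████████████████████████        
███████████████████████████████        
                                       
                                       
                                       
                                       
                                       
                                       
                                       


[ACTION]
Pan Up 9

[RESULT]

                                       
                                       
                                       
░░░░░░░░░░░░░░░░░░░░░░░░░░░░░░░        
░░░░░░░░░░░░░░░░░░░░░░░░░░░░░░░        
░░░░░░░░░░░░░░░░░░░░░░░░░░░░░░░        
▒▒▒▒▒▒▒▒▒▒▒▒▒▒▒▒▒▒▒▒▒▒▒▒▒▒▒▒▒▒▒        
▒▒▒▒▒▒▒▒▒▒▒▒▒▒▒▒▒▒▒▒▒▒▒▒▒▒▒▒▒▒▒        
▒▒▒▒▒▒▒▒▒▒▒▒▒▒▒▒▒▒▒▒▒▒▒▒▒▒▒▒▒▒▒        
▓▓▓▓▓▓▓▓▓▓▓▓▓▓▓▓▓▓▓▓▓▓▓▓▓▓▓▓▓▓▓        
▓▓▓▓▓▓▓▓▓▓▓▓▓▓▓▓▓▓▓▓▓▓▓▓▓▓▓▓▓▓▓        
▓▓▓▓▓▓▓▓▓▓▓▓▓▓▓▓▓▓▓▓▓▓▓▓▓▓▓▓▓▓▓        
███████████████████████████████        
███████████████████████████████        
███████████████████████████████        
███████████████████████████████        
                                       


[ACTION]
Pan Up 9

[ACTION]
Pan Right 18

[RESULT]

                                       
                                       
                                       
░░░░░░░░░░░░░                          
░░░░░░░░░░░░░                          
░░░░░░░░░░░░░                          
▒▒▒▒▒▒▒▒▒▒▒▒▒                          
▒▒▒▒▒▒▒▒▒▒▒▒▒                          
▒▒▒▒▒▒▒▒▒▒▒▒▒                          
▓▓▓▓▓▓▓▓▓▓▓▓▓                          
▓▓▓▓▓▓▓▓▓▓▓▓▓                          
▓▓▓▓▓▓▓▓▓▓▓▓▓                          
█████████████                          
█████████████                          
█████████████                          
█████████████                          
                                       


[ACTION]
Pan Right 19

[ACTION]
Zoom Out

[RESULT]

                                       
                                       
                                       
                                       
                                       
                                       
                                       
                                       
                                       
                                       
                                       
                                       
                                       
                                       
                                       
                                       
                                       


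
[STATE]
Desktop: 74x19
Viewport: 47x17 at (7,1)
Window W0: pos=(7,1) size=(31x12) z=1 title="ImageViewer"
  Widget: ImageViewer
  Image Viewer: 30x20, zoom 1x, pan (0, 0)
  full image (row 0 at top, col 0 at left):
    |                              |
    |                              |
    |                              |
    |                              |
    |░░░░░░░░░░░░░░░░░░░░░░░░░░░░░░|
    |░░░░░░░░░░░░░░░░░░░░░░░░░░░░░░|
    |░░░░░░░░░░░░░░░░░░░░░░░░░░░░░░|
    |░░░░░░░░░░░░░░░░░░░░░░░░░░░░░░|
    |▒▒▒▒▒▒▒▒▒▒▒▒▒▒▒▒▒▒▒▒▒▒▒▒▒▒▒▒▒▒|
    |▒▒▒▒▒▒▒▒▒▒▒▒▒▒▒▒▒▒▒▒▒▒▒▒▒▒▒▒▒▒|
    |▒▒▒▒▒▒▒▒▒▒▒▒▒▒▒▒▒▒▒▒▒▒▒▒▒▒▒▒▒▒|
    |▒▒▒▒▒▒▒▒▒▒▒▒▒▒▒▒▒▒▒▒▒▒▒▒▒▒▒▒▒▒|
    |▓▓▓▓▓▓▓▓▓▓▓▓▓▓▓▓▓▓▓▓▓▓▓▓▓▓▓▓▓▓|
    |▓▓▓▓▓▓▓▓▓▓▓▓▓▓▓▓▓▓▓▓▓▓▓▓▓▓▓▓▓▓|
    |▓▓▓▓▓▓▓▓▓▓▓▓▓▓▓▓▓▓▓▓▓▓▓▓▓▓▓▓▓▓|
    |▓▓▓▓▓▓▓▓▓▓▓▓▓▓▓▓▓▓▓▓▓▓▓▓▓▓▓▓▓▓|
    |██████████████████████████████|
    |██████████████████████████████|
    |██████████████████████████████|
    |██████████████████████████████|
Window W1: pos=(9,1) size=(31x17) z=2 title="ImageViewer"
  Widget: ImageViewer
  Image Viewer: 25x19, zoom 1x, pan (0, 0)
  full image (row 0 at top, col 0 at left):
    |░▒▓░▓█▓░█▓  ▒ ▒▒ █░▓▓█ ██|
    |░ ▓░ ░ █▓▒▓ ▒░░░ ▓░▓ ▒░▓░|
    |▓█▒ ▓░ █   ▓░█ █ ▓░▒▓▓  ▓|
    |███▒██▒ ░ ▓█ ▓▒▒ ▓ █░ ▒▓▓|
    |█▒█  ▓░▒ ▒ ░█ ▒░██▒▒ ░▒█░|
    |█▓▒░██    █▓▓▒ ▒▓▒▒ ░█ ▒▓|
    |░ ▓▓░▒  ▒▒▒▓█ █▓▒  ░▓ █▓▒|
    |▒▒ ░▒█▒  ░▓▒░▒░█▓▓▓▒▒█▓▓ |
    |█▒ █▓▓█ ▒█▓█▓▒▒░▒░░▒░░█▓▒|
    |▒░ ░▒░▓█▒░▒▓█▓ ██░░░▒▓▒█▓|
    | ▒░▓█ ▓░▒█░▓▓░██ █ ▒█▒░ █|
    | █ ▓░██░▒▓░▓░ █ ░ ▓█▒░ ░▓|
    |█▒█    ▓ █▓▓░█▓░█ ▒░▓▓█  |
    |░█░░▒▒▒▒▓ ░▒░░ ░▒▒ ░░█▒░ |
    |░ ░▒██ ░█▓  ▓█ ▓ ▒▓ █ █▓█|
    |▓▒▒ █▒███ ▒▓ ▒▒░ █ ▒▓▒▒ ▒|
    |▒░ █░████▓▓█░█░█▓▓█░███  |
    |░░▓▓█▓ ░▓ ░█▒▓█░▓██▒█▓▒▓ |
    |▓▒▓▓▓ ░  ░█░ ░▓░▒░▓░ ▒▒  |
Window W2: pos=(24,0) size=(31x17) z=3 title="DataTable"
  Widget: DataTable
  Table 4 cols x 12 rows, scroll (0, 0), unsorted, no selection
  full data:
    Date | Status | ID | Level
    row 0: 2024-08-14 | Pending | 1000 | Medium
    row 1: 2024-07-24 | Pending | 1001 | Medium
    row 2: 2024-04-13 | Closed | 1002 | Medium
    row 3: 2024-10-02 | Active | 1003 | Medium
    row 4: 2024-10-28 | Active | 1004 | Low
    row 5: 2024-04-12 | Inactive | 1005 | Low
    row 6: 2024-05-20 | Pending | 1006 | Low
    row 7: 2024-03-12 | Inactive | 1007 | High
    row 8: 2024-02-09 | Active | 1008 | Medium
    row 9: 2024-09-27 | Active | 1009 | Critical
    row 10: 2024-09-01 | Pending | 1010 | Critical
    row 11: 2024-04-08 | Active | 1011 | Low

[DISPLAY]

┏━┏━━━━━━━━━━━━━━┃ DataTable                   
┃ ┃ ImageViewer  ┠─────────────────────────────
┠─┠──────────────┃Date      │Status  │ID  │Leve
┃ ┃░▒▓░▓█▓░█▓  ▒ ┃──────────┼────────┼────┼────
┃ ┃░ ▓░ ░ █▓▒▓ ▒░┃2024-08-14│Pending │1000│Medi
┃ ┃▓█▒ ▓░ █   ▓░█┃2024-07-24│Pending │1001│Medi
┃ ┃███▒██▒ ░ ▓█ ▓┃2024-04-13│Closed  │1002│Medi
┃░┃█▒█  ▓░▒ ▒ ░█ ┃2024-10-02│Active  │1003│Medi
┃░┃█▓▒░██    █▓▓▒┃2024-10-28│Active  │1004│Low 
┃░┃░ ▓▓░▒  ▒▒▒▓█ ┃2024-04-12│Inactive│1005│Low 
┃░┃▒▒ ░▒█▒  ░▓▒░▒┃2024-05-20│Pending │1006│Low 
┗━┃█▒ █▓▓█ ▒█▓█▓▒┃2024-03-12│Inactive│1007│High
  ┃▒░ ░▒░▓█▒░▒▓█▓┃2024-02-09│Active  │1008│Medi
  ┃ ▒░▓█ ▓░▒█░▓▓░┃2024-09-27│Active  │1009│Crit
  ┃ █ ▓░██░▒▓░▓░ ┃2024-09-01│Pending │1010│Crit
  ┃█▒█    ▓ █▓▓░█┗━━━━━━━━━━━━━━━━━━━━━━━━━━━━━
  ┗━━━━━━━━━━━━━━━━━━━━━━━━━━━━━┛              


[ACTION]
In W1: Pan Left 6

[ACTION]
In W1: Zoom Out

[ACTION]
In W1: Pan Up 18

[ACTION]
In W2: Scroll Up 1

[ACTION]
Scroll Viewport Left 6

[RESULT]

      ┏━┏━━━━━━━━━━━━━━┃ DataTable             
      ┃ ┃ ImageViewer  ┠───────────────────────
      ┠─┠──────────────┃Date      │Status  │ID 
      ┃ ┃░▒▓░▓█▓░█▓  ▒ ┃──────────┼────────┼───
      ┃ ┃░ ▓░ ░ █▓▒▓ ▒░┃2024-08-14│Pending │100
      ┃ ┃▓█▒ ▓░ █   ▓░█┃2024-07-24│Pending │100
      ┃ ┃███▒██▒ ░ ▓█ ▓┃2024-04-13│Closed  │100
      ┃░┃█▒█  ▓░▒ ▒ ░█ ┃2024-10-02│Active  │100
      ┃░┃█▓▒░██    █▓▓▒┃2024-10-28│Active  │100
      ┃░┃░ ▓▓░▒  ▒▒▒▓█ ┃2024-04-12│Inactive│100
      ┃░┃▒▒ ░▒█▒  ░▓▒░▒┃2024-05-20│Pending │100
      ┗━┃█▒ █▓▓█ ▒█▓█▓▒┃2024-03-12│Inactive│100
        ┃▒░ ░▒░▓█▒░▒▓█▓┃2024-02-09│Active  │100
        ┃ ▒░▓█ ▓░▒█░▓▓░┃2024-09-27│Active  │100
        ┃ █ ▓░██░▒▓░▓░ ┃2024-09-01│Pending │101
        ┃█▒█    ▓ █▓▓░█┗━━━━━━━━━━━━━━━━━━━━━━━
        ┗━━━━━━━━━━━━━━━━━━━━━━━━━━━━━┛        


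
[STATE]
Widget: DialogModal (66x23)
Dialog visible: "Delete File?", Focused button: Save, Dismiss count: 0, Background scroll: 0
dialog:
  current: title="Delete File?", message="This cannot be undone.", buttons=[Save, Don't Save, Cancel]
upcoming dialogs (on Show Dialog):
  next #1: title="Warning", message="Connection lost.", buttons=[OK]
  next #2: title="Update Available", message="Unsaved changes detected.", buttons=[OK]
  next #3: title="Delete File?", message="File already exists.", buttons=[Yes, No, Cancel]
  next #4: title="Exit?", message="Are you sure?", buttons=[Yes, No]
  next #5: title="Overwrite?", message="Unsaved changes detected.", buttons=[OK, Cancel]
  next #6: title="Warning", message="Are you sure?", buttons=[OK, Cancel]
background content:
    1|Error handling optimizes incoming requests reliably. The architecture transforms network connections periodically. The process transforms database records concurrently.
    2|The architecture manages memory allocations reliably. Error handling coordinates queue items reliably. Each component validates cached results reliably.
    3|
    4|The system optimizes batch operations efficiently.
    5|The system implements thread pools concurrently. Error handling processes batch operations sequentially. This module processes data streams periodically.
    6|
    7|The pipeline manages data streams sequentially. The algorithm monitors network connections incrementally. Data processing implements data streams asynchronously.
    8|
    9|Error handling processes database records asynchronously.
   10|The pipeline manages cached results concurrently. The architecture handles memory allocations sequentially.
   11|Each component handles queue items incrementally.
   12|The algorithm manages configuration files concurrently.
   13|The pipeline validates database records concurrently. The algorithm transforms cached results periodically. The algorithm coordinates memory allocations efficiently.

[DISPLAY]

Error handling optimizes incoming requests reliably. The architect
The architecture manages memory allocations reliably. Error handli
                                                                  
The system optimizes batch operations efficiently.                
The system implements thread pools concurrently. Error handling pr
                                                                  
The pipeline manages data streams sequentially. The algorithm moni
                                                                  
Error handling processes database records asynchronously.         
The pipeline mana┌──────────────────────────────┐ The architecture
Each component ha│         Delete File?         │                 
The algorithm man│    This cannot be undone.    │ently.           
The pipeline vali│ [Save]  Don't Save   Cancel  │tly. The algorith
                 └──────────────────────────────┘                 
                                                                  
                                                                  
                                                                  
                                                                  
                                                                  
                                                                  
                                                                  
                                                                  
                                                                  


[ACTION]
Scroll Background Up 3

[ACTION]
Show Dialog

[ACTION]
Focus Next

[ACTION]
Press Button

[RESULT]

Error handling optimizes incoming requests reliably. The architect
The architecture manages memory allocations reliably. Error handli
                                                                  
The system optimizes batch operations efficiently.                
The system implements thread pools concurrently. Error handling pr
                                                                  
The pipeline manages data streams sequentially. The algorithm moni
                                                                  
Error handling processes database records asynchronously.         
The pipeline manages cached results concurrently. The architecture
Each component handles queue items incrementally.                 
The algorithm manages configuration files concurrently.           
The pipeline validates database records concurrently. The algorith
                                                                  
                                                                  
                                                                  
                                                                  
                                                                  
                                                                  
                                                                  
                                                                  
                                                                  
                                                                  
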